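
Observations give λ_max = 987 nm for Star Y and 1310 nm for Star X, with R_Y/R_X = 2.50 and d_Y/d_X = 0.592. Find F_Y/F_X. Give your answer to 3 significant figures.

Wien's law: T_Y/T_X = λ_X/λ_Y = 1310/987 = 1.327.
L_Y/L_X = (R_Y/R_X)²(T_Y/T_X)⁴ = (2.50)²(1.327)⁴ = 19.40.
F_Y/F_X = (L_Y/L_X)/(d_Y/d_X)² = 19.40/(0.592)² = 55.34.

55.3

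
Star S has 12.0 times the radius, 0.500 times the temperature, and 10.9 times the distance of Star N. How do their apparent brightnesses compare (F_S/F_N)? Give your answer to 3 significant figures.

L_S/L_N = (R_S/R_N)²(T_S/T_N)⁴ = (12.0)² × (0.500)⁴ = 9.000.
F_S/F_N = (L_S/L_N)/(d_S/d_N)² = 9.000 / (10.9)² = 0.07575.

0.0758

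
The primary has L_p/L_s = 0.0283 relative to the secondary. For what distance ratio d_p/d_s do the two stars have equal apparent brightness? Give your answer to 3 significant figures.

Equal flux requires L_p/d_p² = L_s/d_s², so d_p/d_s = √(L_p/L_s)
= √(0.0283) = 0.1682.

0.168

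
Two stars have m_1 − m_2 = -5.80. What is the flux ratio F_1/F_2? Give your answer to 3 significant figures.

F_1/F_2 = 10^(−(m_1 − m_2)/2.5) = 10^(5.80/2.5) = 10^2.320 = 208.9.

209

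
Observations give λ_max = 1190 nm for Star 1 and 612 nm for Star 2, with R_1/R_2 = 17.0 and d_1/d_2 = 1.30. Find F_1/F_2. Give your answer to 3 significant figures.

Wien's law: T_1/T_2 = λ_2/λ_1 = 612/1190 = 0.5143.
L_1/L_2 = (R_1/R_2)²(T_1/T_2)⁴ = (17.0)²(0.5143)⁴ = 20.22.
F_1/F_2 = (L_1/L_2)/(d_1/d_2)² = 20.22/(1.30)² = 11.96.

12.0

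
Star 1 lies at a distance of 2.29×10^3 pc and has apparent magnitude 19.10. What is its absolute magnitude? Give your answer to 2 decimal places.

M = m − 5 log₁₀(d/10 pc) = 19.10 − 5 log₁₀(2.29×10^3/10)
  = 19.10 − 5 × 2.360 = 19.10 − 11.80 = 7.30.

7.30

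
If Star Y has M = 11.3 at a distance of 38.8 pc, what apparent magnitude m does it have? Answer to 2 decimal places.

m = M + 5 log₁₀(d/10 pc) = 11.3 + 5 log₁₀(38.8/10)
  = 11.3 + 5 × 0.589 = 11.3 + 2.94 = 14.24.

14.24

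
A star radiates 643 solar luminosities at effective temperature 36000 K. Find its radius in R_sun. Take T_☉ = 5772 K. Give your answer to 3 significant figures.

R/R_☉ = √(L/L_☉) / (T/T_☉)² = √(643) / (6.237)²
       = 25.36 / 38.90 = 0.6519.

0.652 R_sun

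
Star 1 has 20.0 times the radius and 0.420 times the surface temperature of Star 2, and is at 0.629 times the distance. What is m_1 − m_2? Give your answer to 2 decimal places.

-3.74

L_1/L_2 = (20.0)²(0.420)⁴ = 12.45.
F_1/F_2 = (L_1/L_2)/(d_1/d_2)² = 12.45/0.3956 = 31.46.
m_1 − m_2 = −2.5 log₁₀(31.46) = -3.74.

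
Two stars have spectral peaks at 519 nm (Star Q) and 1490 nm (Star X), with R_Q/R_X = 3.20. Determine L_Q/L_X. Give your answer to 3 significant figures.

696

Wien's law gives T ∝ 1/λ_max, so T_Q/T_X = λ_X/λ_Q = 1490/519 = 2.871.
Then L ∝ R²T⁴ gives L_Q/L_X = (3.20)² × (2.871)⁴ = 10.24 × 67.93 = 695.6.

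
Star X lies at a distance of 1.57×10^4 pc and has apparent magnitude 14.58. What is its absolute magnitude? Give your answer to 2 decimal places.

-1.40

M = m − 5 log₁₀(d/10 pc) = 14.58 − 5 log₁₀(1.57×10^4/10)
  = 14.58 − 5 × 3.196 = 14.58 − 15.98 = -1.40.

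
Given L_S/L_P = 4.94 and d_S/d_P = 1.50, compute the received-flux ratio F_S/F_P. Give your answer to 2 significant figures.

2.2

F = L/(4πd²), so F_S/F_P = (L_S/L_P) / (d_S/d_P)²
= 4.94 / (1.50)² = 4.94 / 2.250 = 2.196.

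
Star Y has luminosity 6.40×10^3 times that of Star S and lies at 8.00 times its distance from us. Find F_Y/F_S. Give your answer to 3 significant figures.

F = L/(4πd²), so F_Y/F_S = (L_Y/L_S) / (d_Y/d_S)²
= 6.40×10^3 / (8.00)² = 6.40×10^3 / 64.00 = 100.0.

100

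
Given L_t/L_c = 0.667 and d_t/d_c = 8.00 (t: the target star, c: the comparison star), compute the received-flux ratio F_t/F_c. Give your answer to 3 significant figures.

F = L/(4πd²), so F_t/F_c = (L_t/L_c) / (d_t/d_c)²
= 0.667 / (8.00)² = 0.667 / 64.00 = 0.01042.

0.0104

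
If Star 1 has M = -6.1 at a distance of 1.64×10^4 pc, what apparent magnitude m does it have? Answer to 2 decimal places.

9.97

m = M + 5 log₁₀(d/10 pc) = -6.1 + 5 log₁₀(1.64×10^4/10)
  = -6.1 + 5 × 3.215 = -6.1 + 16.07 = 9.97.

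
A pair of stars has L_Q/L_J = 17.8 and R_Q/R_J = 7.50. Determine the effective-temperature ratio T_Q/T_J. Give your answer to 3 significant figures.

0.750

L ∝ R²T⁴ gives T ∝ (L/R²)^(1/4), so
T_Q/T_J = (17.8 / 7.50²)^(1/4) = (0.3164)^(1/4) = 0.7500.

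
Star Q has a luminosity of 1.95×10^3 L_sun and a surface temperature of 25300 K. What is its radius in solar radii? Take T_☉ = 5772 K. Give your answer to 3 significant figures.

R/R_☉ = √(L/L_☉) / (T/T_☉)² = √(1.95×10^3) / (4.383)²
       = 44.16 / 19.21 = 2.298.

2.30 solar radii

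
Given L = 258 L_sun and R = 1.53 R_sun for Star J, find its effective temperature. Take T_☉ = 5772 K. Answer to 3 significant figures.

T/T_☉ = (L/L_☉)^(1/4) / (R/R_☉)^(1/2)
T = 5772 × (258)^(1/4) / √(1.53) = 5772 × 4.008 / 1.237 = 1.870×10^4 K.

1.87×10^4 K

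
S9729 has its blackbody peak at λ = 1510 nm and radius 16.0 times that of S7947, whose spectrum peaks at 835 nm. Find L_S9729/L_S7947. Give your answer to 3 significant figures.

Wien's law gives T ∝ 1/λ_max, so T_S9729/T_S7947 = λ_S7947/λ_S9729 = 835/1510 = 0.5530.
Then L ∝ R²T⁴ gives L_S9729/L_S7947 = (16.0)² × (0.5530)⁴ = 256.0 × 0.09351 = 23.94.

23.9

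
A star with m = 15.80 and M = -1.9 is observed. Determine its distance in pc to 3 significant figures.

m − M = 5 log₁₀(d/10 pc)
15.80 − (-1.9) = 17.70 = 5 log₁₀(d/10)
d = 10 × 10^(17.70/5) = 10 × 10^3.540 = 3.467×10^4 pc.

3.47×10^4 pc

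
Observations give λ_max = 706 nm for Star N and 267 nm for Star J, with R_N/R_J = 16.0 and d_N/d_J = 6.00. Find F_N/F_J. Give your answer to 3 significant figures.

0.145

Wien's law: T_N/T_J = λ_J/λ_N = 267/706 = 0.3782.
L_N/L_J = (R_N/R_J)²(T_N/T_J)⁴ = (16.0)²(0.3782)⁴ = 5.237.
F_N/F_J = (L_N/L_J)/(d_N/d_J)² = 5.237/(6.00)² = 0.1455.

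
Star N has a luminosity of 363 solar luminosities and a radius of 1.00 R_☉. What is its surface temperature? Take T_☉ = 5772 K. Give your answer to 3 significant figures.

2.52×10^4 K

T/T_☉ = (L/L_☉)^(1/4) / (R/R_☉)^(1/2)
T = 5772 × (363)^(1/4) / √(1.00) = 5772 × 4.365 / 1.000 = 2.519×10^4 K.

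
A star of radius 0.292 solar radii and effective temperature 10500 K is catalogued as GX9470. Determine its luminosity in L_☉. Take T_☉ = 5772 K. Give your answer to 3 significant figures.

0.934 L_☉

L/L_☉ = (R/R_☉)² (T/T_☉)⁴ = (0.292)² × (10500/5772)⁴
       = 0.08526 × (1.819)⁴ = 0.08526 × 10.95 = 0.9337.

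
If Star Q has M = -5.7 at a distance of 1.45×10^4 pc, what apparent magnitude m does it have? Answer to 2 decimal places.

m = M + 5 log₁₀(d/10 pc) = -5.7 + 5 log₁₀(1.45×10^4/10)
  = -5.7 + 5 × 3.161 = -5.7 + 15.81 = 10.11.

10.11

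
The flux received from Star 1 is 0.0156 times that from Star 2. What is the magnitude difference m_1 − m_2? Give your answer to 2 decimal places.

m_1 − m_2 = −2.5 log₁₀(F_1/F_2) = −2.5 log₁₀(0.0156) = −2.5 × (-1.807) = 4.517.

4.52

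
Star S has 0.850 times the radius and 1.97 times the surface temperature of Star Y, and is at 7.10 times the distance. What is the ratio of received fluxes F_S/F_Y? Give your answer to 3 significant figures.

0.216

L_S/L_Y = (R_S/R_Y)²(T_S/T_Y)⁴ = (0.850)² × (1.97)⁴ = 10.88.
F_S/F_Y = (L_S/L_Y)/(d_S/d_Y)² = 10.88 / (7.10)² = 0.2159.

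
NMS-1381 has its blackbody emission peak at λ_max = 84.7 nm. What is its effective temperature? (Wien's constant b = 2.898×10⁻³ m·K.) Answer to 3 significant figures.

T = b/λ_max = 2.898×10⁻³ / (84.7×10⁻⁹) = 3.421×10^4 K.

3.42×10^4 K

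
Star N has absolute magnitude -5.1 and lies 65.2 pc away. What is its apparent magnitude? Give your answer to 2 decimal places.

-1.03

m = M + 5 log₁₀(d/10 pc) = -5.1 + 5 log₁₀(65.2/10)
  = -5.1 + 5 × 0.814 = -5.1 + 4.07 = -1.03.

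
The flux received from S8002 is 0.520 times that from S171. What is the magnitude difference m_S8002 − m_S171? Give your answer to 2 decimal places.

0.71

m_S8002 − m_S171 = −2.5 log₁₀(F_S8002/F_S171) = −2.5 log₁₀(0.520) = −2.5 × (-0.284) = 0.710.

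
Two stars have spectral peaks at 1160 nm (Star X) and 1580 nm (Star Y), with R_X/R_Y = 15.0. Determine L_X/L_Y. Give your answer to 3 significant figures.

Wien's law gives T ∝ 1/λ_max, so T_X/T_Y = λ_Y/λ_X = 1580/1160 = 1.362.
Then L ∝ R²T⁴ gives L_X/L_Y = (15.0)² × (1.362)⁴ = 225.0 × 3.442 = 774.4.

774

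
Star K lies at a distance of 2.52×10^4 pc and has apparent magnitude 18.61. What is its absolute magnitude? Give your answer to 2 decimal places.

M = m − 5 log₁₀(d/10 pc) = 18.61 − 5 log₁₀(2.52×10^4/10)
  = 18.61 − 5 × 3.401 = 18.61 − 17.01 = 1.60.

1.60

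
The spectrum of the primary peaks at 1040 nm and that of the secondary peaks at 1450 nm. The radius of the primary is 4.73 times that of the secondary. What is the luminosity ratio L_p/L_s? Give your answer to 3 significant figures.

Wien's law gives T ∝ 1/λ_max, so T_p/T_s = λ_s/λ_p = 1450/1040 = 1.394.
Then L ∝ R²T⁴ gives L_p/L_s = (4.73)² × (1.394)⁴ = 22.37 × 3.779 = 84.54.

84.5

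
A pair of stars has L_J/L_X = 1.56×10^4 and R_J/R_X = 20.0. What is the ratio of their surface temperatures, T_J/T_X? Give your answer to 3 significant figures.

2.50

L ∝ R²T⁴ gives T ∝ (L/R²)^(1/4), so
T_J/T_X = (1.56×10^4 / 20.0²)^(1/4) = (39.00)^(1/4) = 2.499.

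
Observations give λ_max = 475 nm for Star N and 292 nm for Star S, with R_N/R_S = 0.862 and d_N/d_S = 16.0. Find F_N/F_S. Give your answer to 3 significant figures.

Wien's law: T_N/T_S = λ_S/λ_N = 292/475 = 0.6147.
L_N/L_S = (R_N/R_S)²(T_N/T_S)⁴ = (0.862)²(0.6147)⁴ = 0.1061.
F_N/F_S = (L_N/L_S)/(d_N/d_S)² = 0.1061/(16.0)² = 4.145×10^-4.

4.15×10^-4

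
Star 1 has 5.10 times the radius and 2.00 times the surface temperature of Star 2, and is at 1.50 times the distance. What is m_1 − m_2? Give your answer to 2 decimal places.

-5.67

L_1/L_2 = (5.10)²(2.00)⁴ = 416.2.
F_1/F_2 = (L_1/L_2)/(d_1/d_2)² = 416.2/2.250 = 185.0.
m_1 − m_2 = −2.5 log₁₀(185.0) = -5.67.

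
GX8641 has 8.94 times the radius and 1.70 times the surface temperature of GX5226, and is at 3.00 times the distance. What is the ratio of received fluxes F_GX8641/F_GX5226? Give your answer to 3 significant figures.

L_GX8641/L_GX5226 = (R_GX8641/R_GX5226)²(T_GX8641/T_GX5226)⁴ = (8.94)² × (1.70)⁴ = 667.5.
F_GX8641/F_GX5226 = (L_GX8641/L_GX5226)/(d_GX8641/d_GX5226)² = 667.5 / (3.00)² = 74.17.

74.2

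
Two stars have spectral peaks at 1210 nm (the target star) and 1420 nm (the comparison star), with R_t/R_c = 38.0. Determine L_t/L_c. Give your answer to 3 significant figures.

Wien's law gives T ∝ 1/λ_max, so T_t/T_c = λ_c/λ_t = 1420/1210 = 1.174.
Then L ∝ R²T⁴ gives L_t/L_c = (38.0)² × (1.174)⁴ = 1444 × 1.897 = 2739.

2.74×10^3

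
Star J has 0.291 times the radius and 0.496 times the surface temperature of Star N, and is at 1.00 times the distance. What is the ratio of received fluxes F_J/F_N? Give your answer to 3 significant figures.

0.00513

L_J/L_N = (R_J/R_N)²(T_J/T_N)⁴ = (0.291)² × (0.496)⁴ = 0.005125.
F_J/F_N = (L_J/L_N)/(d_J/d_N)² = 0.005125 / (1.00)² = 0.005125.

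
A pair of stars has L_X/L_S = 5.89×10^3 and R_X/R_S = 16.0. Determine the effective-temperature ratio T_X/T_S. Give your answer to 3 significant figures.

L ∝ R²T⁴ gives T ∝ (L/R²)^(1/4), so
T_X/T_S = (5.89×10^3 / 16.0²)^(1/4) = (23.01)^(1/4) = 2.190.

2.19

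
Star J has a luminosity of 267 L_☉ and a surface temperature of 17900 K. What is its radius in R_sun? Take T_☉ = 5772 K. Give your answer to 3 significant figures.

R/R_☉ = √(L/L_☉) / (T/T_☉)² = √(267) / (3.101)²
       = 16.34 / 9.617 = 1.699.

1.70 R_sun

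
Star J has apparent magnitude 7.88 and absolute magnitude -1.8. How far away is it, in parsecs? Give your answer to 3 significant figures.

863 pc

m − M = 5 log₁₀(d/10 pc)
7.88 − (-1.8) = 9.68 = 5 log₁₀(d/10)
d = 10 × 10^(9.68/5) = 10 × 10^1.936 = 863.0 pc.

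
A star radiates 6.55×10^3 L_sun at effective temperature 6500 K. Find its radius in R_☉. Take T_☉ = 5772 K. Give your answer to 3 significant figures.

63.8 R_☉

R/R_☉ = √(L/L_☉) / (T/T_☉)² = √(6.55×10^3) / (1.126)²
       = 80.93 / 1.268 = 63.82.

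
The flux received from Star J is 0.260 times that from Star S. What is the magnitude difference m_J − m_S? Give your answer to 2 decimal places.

1.46

m_J − m_S = −2.5 log₁₀(F_J/F_S) = −2.5 log₁₀(0.260) = −2.5 × (-0.585) = 1.463.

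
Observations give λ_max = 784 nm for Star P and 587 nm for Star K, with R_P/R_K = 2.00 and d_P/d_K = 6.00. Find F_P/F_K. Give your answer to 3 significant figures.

Wien's law: T_P/T_K = λ_K/λ_P = 587/784 = 0.7487.
L_P/L_K = (R_P/R_K)²(T_P/T_K)⁴ = (2.00)²(0.7487)⁴ = 1.257.
F_P/F_K = (L_P/L_K)/(d_P/d_K)² = 1.257/(6.00)² = 0.03492.

0.0349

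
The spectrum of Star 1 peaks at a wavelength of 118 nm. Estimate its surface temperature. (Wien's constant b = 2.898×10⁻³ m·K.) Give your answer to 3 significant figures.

2.46×10^4 K

T = b/λ_max = 2.898×10⁻³ / (118×10⁻⁹) = 2.456×10^4 K.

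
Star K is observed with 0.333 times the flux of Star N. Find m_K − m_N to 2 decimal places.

m_K − m_N = −2.5 log₁₀(F_K/F_N) = −2.5 log₁₀(0.333) = −2.5 × (-0.478) = 1.194.

1.19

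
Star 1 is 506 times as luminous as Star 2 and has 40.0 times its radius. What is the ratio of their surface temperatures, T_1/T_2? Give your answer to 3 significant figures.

0.750

L ∝ R²T⁴ gives T ∝ (L/R²)^(1/4), so
T_1/T_2 = (506 / 40.0²)^(1/4) = (0.3162)^(1/4) = 0.7499.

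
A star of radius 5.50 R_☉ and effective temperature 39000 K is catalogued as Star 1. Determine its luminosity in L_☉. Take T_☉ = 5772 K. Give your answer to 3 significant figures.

6.30×10^4 L_☉

L/L_☉ = (R/R_☉)² (T/T_☉)⁴ = (5.50)² × (39000/5772)⁴
       = 30.25 × (6.757)⁴ = 30.25 × 2084 = 6.305×10^4.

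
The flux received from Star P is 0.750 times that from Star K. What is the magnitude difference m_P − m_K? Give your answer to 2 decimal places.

0.31

m_P − m_K = −2.5 log₁₀(F_P/F_K) = −2.5 log₁₀(0.750) = −2.5 × (-0.125) = 0.312.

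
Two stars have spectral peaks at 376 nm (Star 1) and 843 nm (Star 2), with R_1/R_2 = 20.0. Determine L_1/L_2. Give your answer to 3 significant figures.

1.01×10^4

Wien's law gives T ∝ 1/λ_max, so T_1/T_2 = λ_2/λ_1 = 843/376 = 2.242.
Then L ∝ R²T⁴ gives L_1/L_2 = (20.0)² × (2.242)⁴ = 400.0 × 25.27 = 1.011×10^4.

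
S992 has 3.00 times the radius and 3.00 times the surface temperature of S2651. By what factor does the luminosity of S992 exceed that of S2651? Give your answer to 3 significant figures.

From the Stefan–Boltzmann law, L ∝ R²T⁴, so
L_S992/L_S2651 = (R_S992/R_S2651)² (T_S992/T_S2651)⁴ = (3.00)² × (3.00)⁴ = 9.000 × 81.00 = 729.0.

729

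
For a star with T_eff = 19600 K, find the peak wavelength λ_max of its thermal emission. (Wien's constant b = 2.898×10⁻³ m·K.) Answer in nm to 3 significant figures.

λ_max = b/T = 2.898×10⁻³ / 19600 = 1.48×10^-7 m = 147.9 nm.

148 nm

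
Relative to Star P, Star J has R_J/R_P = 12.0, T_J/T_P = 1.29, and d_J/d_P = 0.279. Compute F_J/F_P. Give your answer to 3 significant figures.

L_J/L_P = (R_J/R_P)²(T_J/T_P)⁴ = (12.0)² × (1.29)⁴ = 398.8.
F_J/F_P = (L_J/L_P)/(d_J/d_P)² = 398.8 / (0.279)² = 5123.

5.12×10^3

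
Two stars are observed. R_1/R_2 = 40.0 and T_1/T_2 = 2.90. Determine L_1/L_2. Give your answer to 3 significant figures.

1.13×10^5

From the Stefan–Boltzmann law, L ∝ R²T⁴, so
L_1/L_2 = (R_1/R_2)² (T_1/T_2)⁴ = (40.0)² × (2.90)⁴ = 1600 × 70.73 = 1.132×10^5.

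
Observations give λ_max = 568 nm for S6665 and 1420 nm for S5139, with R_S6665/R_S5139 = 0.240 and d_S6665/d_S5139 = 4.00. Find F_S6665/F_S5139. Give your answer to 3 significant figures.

0.141

Wien's law: T_S6665/T_S5139 = λ_S5139/λ_S6665 = 1420/568 = 2.500.
L_S6665/L_S5139 = (R_S6665/R_S5139)²(T_S6665/T_S5139)⁴ = (0.240)²(2.500)⁴ = 2.250.
F_S6665/F_S5139 = (L_S6665/L_S5139)/(d_S6665/d_S5139)² = 2.250/(4.00)² = 0.1406.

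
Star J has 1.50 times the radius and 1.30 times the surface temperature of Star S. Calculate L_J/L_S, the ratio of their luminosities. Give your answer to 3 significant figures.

From the Stefan–Boltzmann law, L ∝ R²T⁴, so
L_J/L_S = (R_J/R_S)² (T_J/T_S)⁴ = (1.50)² × (1.30)⁴ = 2.250 × 2.856 = 6.426.

6.43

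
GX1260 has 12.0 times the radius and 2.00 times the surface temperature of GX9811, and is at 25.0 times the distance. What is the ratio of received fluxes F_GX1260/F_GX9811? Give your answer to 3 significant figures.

3.69

L_GX1260/L_GX9811 = (R_GX1260/R_GX9811)²(T_GX1260/T_GX9811)⁴ = (12.0)² × (2.00)⁴ = 2304.
F_GX1260/F_GX9811 = (L_GX1260/L_GX9811)/(d_GX1260/d_GX9811)² = 2304 / (25.0)² = 3.686.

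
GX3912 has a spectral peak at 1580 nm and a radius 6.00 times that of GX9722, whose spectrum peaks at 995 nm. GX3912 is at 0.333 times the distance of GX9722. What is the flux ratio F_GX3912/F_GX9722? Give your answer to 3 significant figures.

Wien's law: T_GX3912/T_GX9722 = λ_GX9722/λ_GX3912 = 995/1580 = 0.6297.
L_GX3912/L_GX9722 = (R_GX3912/R_GX9722)²(T_GX3912/T_GX9722)⁴ = (6.00)²(0.6297)⁴ = 5.662.
F_GX3912/F_GX9722 = (L_GX3912/L_GX9722)/(d_GX3912/d_GX9722)² = 5.662/(0.333)² = 51.06.

51.1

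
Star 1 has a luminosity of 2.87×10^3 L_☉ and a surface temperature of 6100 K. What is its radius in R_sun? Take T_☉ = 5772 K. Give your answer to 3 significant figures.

48.0 R_sun

R/R_☉ = √(L/L_☉) / (T/T_☉)² = √(2.87×10^3) / (1.057)²
       = 53.57 / 1.117 = 47.97.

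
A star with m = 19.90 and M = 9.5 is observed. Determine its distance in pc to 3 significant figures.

m − M = 5 log₁₀(d/10 pc)
19.90 − (9.5) = 10.40 = 5 log₁₀(d/10)
d = 10 × 10^(10.40/5) = 10 × 10^2.080 = 1202 pc.

1.20×10^3 pc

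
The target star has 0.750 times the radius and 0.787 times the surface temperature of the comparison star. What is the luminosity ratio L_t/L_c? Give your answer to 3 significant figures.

0.216

From the Stefan–Boltzmann law, L ∝ R²T⁴, so
L_t/L_c = (R_t/R_c)² (T_t/T_c)⁴ = (0.750)² × (0.787)⁴ = 0.5625 × 0.3836 = 0.2158.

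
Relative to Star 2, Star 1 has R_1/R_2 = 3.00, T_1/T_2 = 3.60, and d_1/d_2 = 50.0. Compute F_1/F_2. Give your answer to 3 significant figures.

0.605

L_1/L_2 = (R_1/R_2)²(T_1/T_2)⁴ = (3.00)² × (3.60)⁴ = 1512.
F_1/F_2 = (L_1/L_2)/(d_1/d_2)² = 1512 / (50.0)² = 0.6047.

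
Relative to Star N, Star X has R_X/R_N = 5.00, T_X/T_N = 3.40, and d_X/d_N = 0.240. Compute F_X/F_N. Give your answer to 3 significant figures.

L_X/L_N = (R_X/R_N)²(T_X/T_N)⁴ = (5.00)² × (3.40)⁴ = 3341.
F_X/F_N = (L_X/L_N)/(d_X/d_N)² = 3341 / (0.240)² = 5.800×10^4.

5.80×10^4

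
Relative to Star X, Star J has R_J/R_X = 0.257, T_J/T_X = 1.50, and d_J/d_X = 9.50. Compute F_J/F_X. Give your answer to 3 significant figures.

L_J/L_X = (R_J/R_X)²(T_J/T_X)⁴ = (0.257)² × (1.50)⁴ = 0.3344.
F_J/F_X = (L_J/L_X)/(d_J/d_X)² = 0.3344 / (9.50)² = 0.003705.

0.00370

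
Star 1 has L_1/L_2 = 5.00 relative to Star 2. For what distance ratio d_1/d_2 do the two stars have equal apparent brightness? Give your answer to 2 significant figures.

Equal flux requires L_1/d_1² = L_2/d_2², so d_1/d_2 = √(L_1/L_2)
= √(5.00) = 2.236.

2.2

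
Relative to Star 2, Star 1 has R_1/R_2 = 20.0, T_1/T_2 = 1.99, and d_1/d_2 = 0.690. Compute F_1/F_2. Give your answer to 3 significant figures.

L_1/L_2 = (R_1/R_2)²(T_1/T_2)⁴ = (20.0)² × (1.99)⁴ = 6273.
F_1/F_2 = (L_1/L_2)/(d_1/d_2)² = 6273 / (0.690)² = 1.318×10^4.

1.32×10^4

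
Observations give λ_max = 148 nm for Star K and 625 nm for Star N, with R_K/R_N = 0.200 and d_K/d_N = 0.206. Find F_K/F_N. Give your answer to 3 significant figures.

Wien's law: T_K/T_N = λ_N/λ_K = 625/148 = 4.223.
L_K/L_N = (R_K/R_N)²(T_K/T_N)⁴ = (0.200)²(4.223)⁴ = 12.72.
F_K/F_N = (L_K/L_N)/(d_K/d_N)² = 12.72/(0.206)² = 299.8.

300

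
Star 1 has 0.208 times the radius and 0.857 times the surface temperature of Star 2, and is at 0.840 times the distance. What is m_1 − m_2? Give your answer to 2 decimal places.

3.70

L_1/L_2 = (0.208)²(0.857)⁴ = 0.02334.
F_1/F_2 = (L_1/L_2)/(d_1/d_2)² = 0.02334/0.7056 = 0.03307.
m_1 − m_2 = −2.5 log₁₀(0.03307) = 3.70.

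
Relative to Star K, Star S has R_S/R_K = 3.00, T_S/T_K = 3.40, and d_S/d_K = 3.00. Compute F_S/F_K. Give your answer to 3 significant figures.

134

L_S/L_K = (R_S/R_K)²(T_S/T_K)⁴ = (3.00)² × (3.40)⁴ = 1203.
F_S/F_K = (L_S/L_K)/(d_S/d_K)² = 1203 / (3.00)² = 133.6.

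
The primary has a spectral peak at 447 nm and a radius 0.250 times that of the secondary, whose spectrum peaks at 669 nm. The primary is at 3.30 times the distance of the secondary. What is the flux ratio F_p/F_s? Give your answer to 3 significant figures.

Wien's law: T_p/T_s = λ_s/λ_p = 669/447 = 1.497.
L_p/L_s = (R_p/R_s)²(T_p/T_s)⁴ = (0.250)²(1.497)⁴ = 0.3136.
F_p/F_s = (L_p/L_s)/(d_p/d_s)² = 0.3136/(3.30)² = 0.02880.

0.0288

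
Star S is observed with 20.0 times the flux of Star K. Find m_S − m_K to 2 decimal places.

-3.25

m_S − m_K = −2.5 log₁₀(F_S/F_K) = −2.5 log₁₀(20.0) = −2.5 × (1.301) = -3.253.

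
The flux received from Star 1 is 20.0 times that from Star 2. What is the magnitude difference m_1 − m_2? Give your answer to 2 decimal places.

-3.25

m_1 − m_2 = −2.5 log₁₀(F_1/F_2) = −2.5 log₁₀(20.0) = −2.5 × (1.301) = -3.253.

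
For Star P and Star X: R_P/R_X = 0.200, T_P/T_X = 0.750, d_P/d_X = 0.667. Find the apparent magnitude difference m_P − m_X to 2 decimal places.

L_P/L_X = (0.200)²(0.750)⁴ = 0.01266.
F_P/F_X = (L_P/L_X)/(d_P/d_X)² = 0.01266/0.4449 = 0.02845.
m_P − m_X = −2.5 log₁₀(0.02845) = 3.86.

3.86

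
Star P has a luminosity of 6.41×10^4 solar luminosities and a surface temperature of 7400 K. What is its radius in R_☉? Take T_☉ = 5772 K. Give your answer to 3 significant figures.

154 R_☉

R/R_☉ = √(L/L_☉) / (T/T_☉)² = √(6.41×10^4) / (1.282)²
       = 253.2 / 1.644 = 154.0.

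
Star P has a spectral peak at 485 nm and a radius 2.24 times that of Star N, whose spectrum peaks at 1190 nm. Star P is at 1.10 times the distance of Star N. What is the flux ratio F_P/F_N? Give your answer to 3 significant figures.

150

Wien's law: T_P/T_N = λ_N/λ_P = 1190/485 = 2.454.
L_P/L_N = (R_P/R_N)²(T_P/T_N)⁴ = (2.24)²(2.454)⁴ = 181.9.
F_P/F_N = (L_P/L_N)/(d_P/d_N)² = 181.9/(1.10)² = 150.3.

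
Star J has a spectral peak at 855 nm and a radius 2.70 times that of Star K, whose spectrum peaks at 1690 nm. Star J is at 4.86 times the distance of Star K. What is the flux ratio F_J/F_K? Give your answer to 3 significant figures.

Wien's law: T_J/T_K = λ_K/λ_J = 1690/855 = 1.977.
L_J/L_K = (R_J/R_K)²(T_J/T_K)⁴ = (2.70)²(1.977)⁴ = 111.3.
F_J/F_K = (L_J/L_K)/(d_J/d_K)² = 111.3/(4.86)² = 4.711.

4.71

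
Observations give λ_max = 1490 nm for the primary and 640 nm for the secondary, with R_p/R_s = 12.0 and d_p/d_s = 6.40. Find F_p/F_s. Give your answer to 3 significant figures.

0.120

Wien's law: T_p/T_s = λ_s/λ_p = 640/1490 = 0.4295.
L_p/L_s = (R_p/R_s)²(T_p/T_s)⁴ = (12.0)²(0.4295)⁴ = 4.902.
F_p/F_s = (L_p/L_s)/(d_p/d_s)² = 4.902/(6.40)² = 0.1197.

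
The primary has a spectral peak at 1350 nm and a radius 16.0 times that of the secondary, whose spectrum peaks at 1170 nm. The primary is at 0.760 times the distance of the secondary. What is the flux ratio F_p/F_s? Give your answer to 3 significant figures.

250

Wien's law: T_p/T_s = λ_s/λ_p = 1170/1350 = 0.8667.
L_p/L_s = (R_p/R_s)²(T_p/T_s)⁴ = (16.0)²(0.8667)⁴ = 144.4.
F_p/F_s = (L_p/L_s)/(d_p/d_s)² = 144.4/(0.760)² = 250.0.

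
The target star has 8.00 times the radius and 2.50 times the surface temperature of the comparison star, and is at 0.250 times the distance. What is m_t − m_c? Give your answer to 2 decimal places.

-11.51

L_t/L_c = (8.00)²(2.50)⁴ = 2500.
F_t/F_c = (L_t/L_c)/(d_t/d_c)² = 2500/0.06250 = 4.000×10^4.
m_t − m_c = −2.5 log₁₀(4.000×10^4) = -11.51.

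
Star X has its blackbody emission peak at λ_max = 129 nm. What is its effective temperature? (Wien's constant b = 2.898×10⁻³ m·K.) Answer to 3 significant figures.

T = b/λ_max = 2.898×10⁻³ / (129×10⁻⁹) = 2.247×10^4 K.

2.25×10^4 K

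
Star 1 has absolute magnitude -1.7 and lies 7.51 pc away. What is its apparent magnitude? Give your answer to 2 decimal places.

-2.32

m = M + 5 log₁₀(d/10 pc) = -1.7 + 5 log₁₀(7.51/10)
  = -1.7 + 5 × -0.124 = -1.7 + -0.62 = -2.32.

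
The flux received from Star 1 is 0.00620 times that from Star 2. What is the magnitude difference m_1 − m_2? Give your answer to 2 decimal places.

5.52

m_1 − m_2 = −2.5 log₁₀(F_1/F_2) = −2.5 log₁₀(0.00620) = −2.5 × (-2.208) = 5.519.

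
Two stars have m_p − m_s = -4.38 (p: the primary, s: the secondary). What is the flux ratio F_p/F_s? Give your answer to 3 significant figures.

F_p/F_s = 10^(−(m_p − m_s)/2.5) = 10^(4.38/2.5) = 10^1.752 = 56.49.

56.5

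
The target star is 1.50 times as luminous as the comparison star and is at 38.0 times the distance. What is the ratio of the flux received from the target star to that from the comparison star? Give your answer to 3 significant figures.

F = L/(4πd²), so F_t/F_c = (L_t/L_c) / (d_t/d_c)²
= 1.50 / (38.0)² = 1.50 / 1444 = 0.001039.

0.00104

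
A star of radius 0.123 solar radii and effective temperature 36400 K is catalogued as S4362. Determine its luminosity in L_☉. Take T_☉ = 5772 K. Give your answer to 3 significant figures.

L/L_☉ = (R/R_☉)² (T/T_☉)⁴ = (0.123)² × (36400/5772)⁴
       = 0.01513 × (6.306)⁴ = 0.01513 × 1582 = 23.93.

23.9 L_☉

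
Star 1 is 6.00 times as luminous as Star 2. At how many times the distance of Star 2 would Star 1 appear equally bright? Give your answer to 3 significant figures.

Equal flux requires L_1/d_1² = L_2/d_2², so d_1/d_2 = √(L_1/L_2)
= √(6.00) = 2.449.

2.45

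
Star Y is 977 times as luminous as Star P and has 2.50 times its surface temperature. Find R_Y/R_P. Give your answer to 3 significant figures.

5.00

L ∝ R²T⁴ gives R ∝ √L / T², so
R_Y/R_P = √(977) / (2.50)² = 31.26 / 6.250 = 5.001.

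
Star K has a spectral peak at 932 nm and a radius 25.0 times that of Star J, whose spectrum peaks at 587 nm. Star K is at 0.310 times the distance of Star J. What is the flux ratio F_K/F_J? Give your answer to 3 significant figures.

Wien's law: T_K/T_J = λ_J/λ_K = 587/932 = 0.6298.
L_K/L_J = (R_K/R_J)²(T_K/T_J)⁴ = (25.0)²(0.6298)⁴ = 98.35.
F_K/F_J = (L_K/L_J)/(d_K/d_J)² = 98.35/(0.310)² = 1023.

1.02×10^3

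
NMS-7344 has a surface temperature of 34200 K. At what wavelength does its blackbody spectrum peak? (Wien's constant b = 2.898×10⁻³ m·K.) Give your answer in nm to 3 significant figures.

84.7 nm

λ_max = b/T = 2.898×10⁻³ / 34200 = 8.47×10^-8 m = 84.74 nm.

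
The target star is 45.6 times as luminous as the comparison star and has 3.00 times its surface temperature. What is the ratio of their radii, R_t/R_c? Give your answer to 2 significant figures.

0.75

L ∝ R²T⁴ gives R ∝ √L / T², so
R_t/R_c = √(45.6) / (3.00)² = 6.753 / 9.000 = 0.7503.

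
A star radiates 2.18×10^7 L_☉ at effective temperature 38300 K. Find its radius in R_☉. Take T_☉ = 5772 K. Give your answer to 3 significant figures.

R/R_☉ = √(L/L_☉) / (T/T_☉)² = √(2.18×10^7) / (6.635)²
       = 4669 / 44.03 = 106.0.

106 R_☉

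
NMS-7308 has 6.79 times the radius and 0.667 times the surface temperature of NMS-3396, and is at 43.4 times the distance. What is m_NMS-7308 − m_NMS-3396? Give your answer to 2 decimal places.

5.79

L_NMS-7308/L_NMS-3396 = (6.79)²(0.667)⁴ = 9.125.
F_NMS-7308/F_NMS-3396 = (L_NMS-7308/L_NMS-3396)/(d_NMS-7308/d_NMS-3396)² = 9.125/1884 = 0.004845.
m_NMS-7308 − m_NMS-3396 = −2.5 log₁₀(0.004845) = 5.79.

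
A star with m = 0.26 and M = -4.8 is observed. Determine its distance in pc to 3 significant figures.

m − M = 5 log₁₀(d/10 pc)
0.26 − (-4.8) = 5.06 = 5 log₁₀(d/10)
d = 10 × 10^(5.06/5) = 10 × 10^1.012 = 102.8 pc.

103 pc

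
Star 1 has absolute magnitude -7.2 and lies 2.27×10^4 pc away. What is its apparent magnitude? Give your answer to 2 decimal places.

9.58

m = M + 5 log₁₀(d/10 pc) = -7.2 + 5 log₁₀(2.27×10^4/10)
  = -7.2 + 5 × 3.356 = -7.2 + 16.78 = 9.58.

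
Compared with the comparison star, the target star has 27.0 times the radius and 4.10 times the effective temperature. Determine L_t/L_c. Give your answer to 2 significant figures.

From the Stefan–Boltzmann law, L ∝ R²T⁴, so
L_t/L_c = (R_t/R_c)² (T_t/T_c)⁴ = (27.0)² × (4.10)⁴ = 729.0 × 282.6 = 2.060×10^5.

2.1×10^5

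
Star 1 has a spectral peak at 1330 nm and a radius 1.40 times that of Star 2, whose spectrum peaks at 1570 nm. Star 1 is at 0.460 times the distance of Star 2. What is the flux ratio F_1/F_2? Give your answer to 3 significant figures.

18.0

Wien's law: T_1/T_2 = λ_2/λ_1 = 1570/1330 = 1.180.
L_1/L_2 = (R_1/R_2)²(T_1/T_2)⁴ = (1.40)²(1.180)⁴ = 3.806.
F_1/F_2 = (L_1/L_2)/(d_1/d_2)² = 3.806/(0.460)² = 17.99.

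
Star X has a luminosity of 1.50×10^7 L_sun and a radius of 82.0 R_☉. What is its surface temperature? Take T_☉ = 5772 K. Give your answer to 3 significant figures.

T/T_☉ = (L/L_☉)^(1/4) / (R/R_☉)^(1/2)
T = 5772 × (1.50×10^7)^(1/4) / √(82.0) = 5772 × 62.23 / 9.055 = 3.967×10^4 K.

3.97×10^4 K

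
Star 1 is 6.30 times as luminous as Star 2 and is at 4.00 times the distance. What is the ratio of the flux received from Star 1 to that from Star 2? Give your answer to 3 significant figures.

0.394

F = L/(4πd²), so F_1/F_2 = (L_1/L_2) / (d_1/d_2)²
= 6.30 / (4.00)² = 6.30 / 16.00 = 0.3937.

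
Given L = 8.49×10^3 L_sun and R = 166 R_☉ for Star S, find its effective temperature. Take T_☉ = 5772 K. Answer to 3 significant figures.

4.30×10^3 K

T/T_☉ = (L/L_☉)^(1/4) / (R/R_☉)^(1/2)
T = 5772 × (8.49×10^3)^(1/4) / √(166) = 5772 × 9.599 / 12.88 = 4300 K.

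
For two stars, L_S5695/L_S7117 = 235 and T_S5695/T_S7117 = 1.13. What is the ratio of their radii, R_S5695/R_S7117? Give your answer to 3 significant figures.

L ∝ R²T⁴ gives R ∝ √L / T², so
R_S5695/R_S7117 = √(235) / (1.13)² = 15.33 / 1.277 = 12.01.

12.0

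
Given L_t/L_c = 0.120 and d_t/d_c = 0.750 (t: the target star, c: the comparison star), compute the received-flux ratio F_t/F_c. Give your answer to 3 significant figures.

0.213

F = L/(4πd²), so F_t/F_c = (L_t/L_c) / (d_t/d_c)²
= 0.120 / (0.750)² = 0.120 / 0.5625 = 0.2133.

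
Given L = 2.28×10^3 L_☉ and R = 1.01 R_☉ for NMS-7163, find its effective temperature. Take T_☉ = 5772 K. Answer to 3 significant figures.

T/T_☉ = (L/L_☉)^(1/4) / (R/R_☉)^(1/2)
T = 5772 × (2.28×10^3)^(1/4) / √(1.01) = 5772 × 6.910 / 1.005 = 3.969×10^4 K.

3.97×10^4 K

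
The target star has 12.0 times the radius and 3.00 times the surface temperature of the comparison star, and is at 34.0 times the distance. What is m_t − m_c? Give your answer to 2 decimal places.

L_t/L_c = (12.0)²(3.00)⁴ = 1.166×10^4.
F_t/F_c = (L_t/L_c)/(d_t/d_c)² = 1.166×10^4/1156 = 10.09.
m_t − m_c = −2.5 log₁₀(10.09) = -2.51.

-2.51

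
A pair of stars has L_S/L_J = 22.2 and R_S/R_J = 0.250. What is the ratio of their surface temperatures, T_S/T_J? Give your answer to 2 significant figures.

4.3

L ∝ R²T⁴ gives T ∝ (L/R²)^(1/4), so
T_S/T_J = (22.2 / 0.250²)^(1/4) = (355.2)^(1/4) = 4.341.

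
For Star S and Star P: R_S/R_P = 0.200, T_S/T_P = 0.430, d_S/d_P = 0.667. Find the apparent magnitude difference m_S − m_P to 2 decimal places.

6.28

L_S/L_P = (0.200)²(0.430)⁴ = 0.001368.
F_S/F_P = (L_S/L_P)/(d_S/d_P)² = 0.001368/0.4449 = 0.003074.
m_S − m_P = −2.5 log₁₀(0.003074) = 6.28.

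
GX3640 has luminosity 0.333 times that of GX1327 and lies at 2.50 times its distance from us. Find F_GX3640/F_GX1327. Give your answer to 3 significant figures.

F = L/(4πd²), so F_GX3640/F_GX1327 = (L_GX3640/L_GX1327) / (d_GX3640/d_GX1327)²
= 0.333 / (2.50)² = 0.333 / 6.250 = 0.05328.

0.0533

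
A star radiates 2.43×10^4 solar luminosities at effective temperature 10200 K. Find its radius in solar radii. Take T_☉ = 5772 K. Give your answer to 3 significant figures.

R/R_☉ = √(L/L_☉) / (T/T_☉)² = √(2.43×10^4) / (1.767)²
       = 155.9 / 3.123 = 49.92.

49.9 solar radii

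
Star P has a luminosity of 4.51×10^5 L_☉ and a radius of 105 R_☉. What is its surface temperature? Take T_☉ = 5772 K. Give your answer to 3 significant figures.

1.46×10^4 K

T/T_☉ = (L/L_☉)^(1/4) / (R/R_☉)^(1/2)
T = 5772 × (4.51×10^5)^(1/4) / √(105) = 5772 × 25.91 / 10.25 = 1.460×10^4 K.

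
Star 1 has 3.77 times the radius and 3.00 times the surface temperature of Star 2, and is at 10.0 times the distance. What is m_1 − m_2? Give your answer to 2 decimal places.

-2.65

L_1/L_2 = (3.77)²(3.00)⁴ = 1151.
F_1/F_2 = (L_1/L_2)/(d_1/d_2)² = 1151/100.0 = 11.51.
m_1 − m_2 = −2.5 log₁₀(11.51) = -2.65.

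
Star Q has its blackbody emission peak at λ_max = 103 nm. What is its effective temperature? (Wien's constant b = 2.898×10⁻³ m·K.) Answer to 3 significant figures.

2.81×10^4 K

T = b/λ_max = 2.898×10⁻³ / (103×10⁻⁹) = 2.814×10^4 K.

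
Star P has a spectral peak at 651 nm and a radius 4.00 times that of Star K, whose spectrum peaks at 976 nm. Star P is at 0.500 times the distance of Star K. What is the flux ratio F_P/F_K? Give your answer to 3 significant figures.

323

Wien's law: T_P/T_K = λ_K/λ_P = 976/651 = 1.499.
L_P/L_K = (R_P/R_K)²(T_P/T_K)⁴ = (4.00)²(1.499)⁴ = 80.83.
F_P/F_K = (L_P/L_K)/(d_P/d_K)² = 80.83/(0.500)² = 323.3.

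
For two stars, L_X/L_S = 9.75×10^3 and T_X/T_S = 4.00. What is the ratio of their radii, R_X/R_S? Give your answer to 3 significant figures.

L ∝ R²T⁴ gives R ∝ √L / T², so
R_X/R_S = √(9.75×10^3) / (4.00)² = 98.74 / 16.00 = 6.171.

6.17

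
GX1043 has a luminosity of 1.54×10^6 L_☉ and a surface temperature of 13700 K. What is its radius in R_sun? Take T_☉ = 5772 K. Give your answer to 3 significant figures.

R/R_☉ = √(L/L_☉) / (T/T_☉)² = √(1.54×10^6) / (2.374)²
       = 1241 / 5.634 = 220.3.

220 R_sun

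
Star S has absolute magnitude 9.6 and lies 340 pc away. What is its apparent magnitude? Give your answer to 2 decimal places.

17.26

m = M + 5 log₁₀(d/10 pc) = 9.6 + 5 log₁₀(340/10)
  = 9.6 + 5 × 1.531 = 9.6 + 7.66 = 17.26.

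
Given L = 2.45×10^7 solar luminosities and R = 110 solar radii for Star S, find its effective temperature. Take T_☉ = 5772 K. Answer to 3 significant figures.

T/T_☉ = (L/L_☉)^(1/4) / (R/R_☉)^(1/2)
T = 5772 × (2.45×10^7)^(1/4) / √(110) = 5772 × 70.35 / 10.49 = 3.872×10^4 K.

3.87×10^4 K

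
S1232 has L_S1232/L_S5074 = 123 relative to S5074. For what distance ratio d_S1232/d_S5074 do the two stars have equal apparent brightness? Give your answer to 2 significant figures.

11

Equal flux requires L_S1232/d_S1232² = L_S5074/d_S5074², so d_S1232/d_S5074 = √(L_S1232/L_S5074)
= √(123) = 11.09.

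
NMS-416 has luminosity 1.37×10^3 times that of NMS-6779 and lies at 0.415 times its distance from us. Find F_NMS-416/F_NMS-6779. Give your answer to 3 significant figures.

7.95×10^3

F = L/(4πd²), so F_NMS-416/F_NMS-6779 = (L_NMS-416/L_NMS-6779) / (d_NMS-416/d_NMS-6779)²
= 1.37×10^3 / (0.415)² = 1.37×10^3 / 0.1722 = 7955.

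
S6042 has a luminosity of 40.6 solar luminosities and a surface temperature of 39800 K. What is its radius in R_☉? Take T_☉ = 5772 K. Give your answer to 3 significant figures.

R/R_☉ = √(L/L_☉) / (T/T_☉)² = √(40.6) / (6.895)²
       = 6.372 / 47.55 = 0.1340.

0.134 R_☉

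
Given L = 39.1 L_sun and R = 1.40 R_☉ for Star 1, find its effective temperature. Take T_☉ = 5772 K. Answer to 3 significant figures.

T/T_☉ = (L/L_☉)^(1/4) / (R/R_☉)^(1/2)
T = 5772 × (39.1)^(1/4) / √(1.40) = 5772 × 2.501 / 1.183 = 1.220×10^4 K.

1.22×10^4 K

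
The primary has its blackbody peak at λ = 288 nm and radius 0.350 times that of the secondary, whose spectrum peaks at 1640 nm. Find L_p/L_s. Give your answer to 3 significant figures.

Wien's law gives T ∝ 1/λ_max, so T_p/T_s = λ_s/λ_p = 1640/288 = 5.694.
Then L ∝ R²T⁴ gives L_p/L_s = (0.350)² × (5.694)⁴ = 0.1225 × 1051 = 128.8.

129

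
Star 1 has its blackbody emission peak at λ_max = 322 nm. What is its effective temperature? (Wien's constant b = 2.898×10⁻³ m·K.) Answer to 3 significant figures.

T = b/λ_max = 2.898×10⁻³ / (322×10⁻⁹) = 9000 K.

9.00×10^3 K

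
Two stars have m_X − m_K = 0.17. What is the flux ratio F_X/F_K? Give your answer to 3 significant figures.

F_X/F_K = 10^(−(m_X − m_K)/2.5) = 10^(-0.17/2.5) = 10^-0.068 = 0.8551.

0.855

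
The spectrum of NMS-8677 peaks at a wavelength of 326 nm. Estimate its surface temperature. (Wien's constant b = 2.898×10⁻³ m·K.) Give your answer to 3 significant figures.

T = b/λ_max = 2.898×10⁻³ / (326×10⁻⁹) = 8890 K.

8.89×10^3 K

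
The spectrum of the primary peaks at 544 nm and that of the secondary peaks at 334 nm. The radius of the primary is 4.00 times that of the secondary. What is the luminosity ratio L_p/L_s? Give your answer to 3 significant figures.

Wien's law gives T ∝ 1/λ_max, so T_p/T_s = λ_s/λ_p = 334/544 = 0.6140.
Then L ∝ R²T⁴ gives L_p/L_s = (4.00)² × (0.6140)⁴ = 16.00 × 0.1421 = 2.274.

2.27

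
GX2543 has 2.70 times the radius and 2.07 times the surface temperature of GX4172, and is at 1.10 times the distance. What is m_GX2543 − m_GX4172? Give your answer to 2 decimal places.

L_GX2543/L_GX4172 = (2.70)²(2.07)⁴ = 133.8.
F_GX2543/F_GX4172 = (L_GX2543/L_GX4172)/(d_GX2543/d_GX4172)² = 133.8/1.210 = 110.6.
m_GX2543 − m_GX4172 = −2.5 log₁₀(110.6) = -5.11.

-5.11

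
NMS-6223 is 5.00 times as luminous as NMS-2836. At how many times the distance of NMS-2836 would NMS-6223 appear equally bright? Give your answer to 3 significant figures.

Equal flux requires L_NMS-6223/d_NMS-6223² = L_NMS-2836/d_NMS-2836², so d_NMS-6223/d_NMS-2836 = √(L_NMS-6223/L_NMS-2836)
= √(5.00) = 2.236.

2.24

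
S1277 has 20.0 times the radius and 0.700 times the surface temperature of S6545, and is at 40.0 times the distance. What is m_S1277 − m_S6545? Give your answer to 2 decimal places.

L_S1277/L_S6545 = (20.0)²(0.700)⁴ = 96.04.
F_S1277/F_S6545 = (L_S1277/L_S6545)/(d_S1277/d_S6545)² = 96.04/1600 = 0.06002.
m_S1277 − m_S6545 = −2.5 log₁₀(0.06002) = 3.05.

3.05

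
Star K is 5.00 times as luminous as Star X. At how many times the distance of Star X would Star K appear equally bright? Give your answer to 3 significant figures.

Equal flux requires L_K/d_K² = L_X/d_X², so d_K/d_X = √(L_K/L_X)
= √(5.00) = 2.236.

2.24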